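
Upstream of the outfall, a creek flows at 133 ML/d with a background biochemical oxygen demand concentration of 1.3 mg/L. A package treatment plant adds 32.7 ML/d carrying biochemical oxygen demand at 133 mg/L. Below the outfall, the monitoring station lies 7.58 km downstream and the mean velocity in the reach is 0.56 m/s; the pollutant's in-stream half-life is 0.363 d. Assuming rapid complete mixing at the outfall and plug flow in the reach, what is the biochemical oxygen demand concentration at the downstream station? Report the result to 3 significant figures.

Mass balance: C = (133.0·1.300 + 32.70·133.0) / 165.7 = 4522/165.7 = 27.29 mg/L.
Travel time t = 7.58·1000 / 0.56 = 13540 s = 3.760 h.
Half-life 0.363 d → k = ln 2 / 0.363 = 1.909 d⁻¹.
After decay, C = 27.29 × e^(−kt) = 27.29 × 0.7414 = 20.23 mg/L.

20.2 mg/L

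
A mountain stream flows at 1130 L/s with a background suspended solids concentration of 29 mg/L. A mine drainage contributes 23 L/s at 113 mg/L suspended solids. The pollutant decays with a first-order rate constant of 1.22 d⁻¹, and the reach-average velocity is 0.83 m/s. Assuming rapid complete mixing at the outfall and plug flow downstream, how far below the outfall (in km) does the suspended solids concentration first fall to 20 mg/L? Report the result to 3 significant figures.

After mixing, C = (1130·29.00 + 23.00·113.0) / 1153 = 35370/1153 = 30.68 mg/L.
Set 30.68·exp(−k·t) = 20 → t = ln(30.68/20)/k = 30290 s = 8.414 h.
Distance = v·t = 0.83·30290 = 25140 m = 25.14 km.

25.1 km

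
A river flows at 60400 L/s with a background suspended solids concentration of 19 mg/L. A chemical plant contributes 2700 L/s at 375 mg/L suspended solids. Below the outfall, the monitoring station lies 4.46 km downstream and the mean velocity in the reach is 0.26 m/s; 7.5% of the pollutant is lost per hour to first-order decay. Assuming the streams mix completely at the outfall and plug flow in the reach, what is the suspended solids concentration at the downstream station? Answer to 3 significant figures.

23.6 mg/L

Flow-weighted average: C = (60400·19.00 + 2700·375.0) / 63100 = 2160000/63100 = 34.23 mg/L.
Travel time t = 4.46·1000 / 0.26 = 17150 s = 4.765 h.
7.5%/h lost → k = −ln(1 − 0.075) = 0.07796 h⁻¹.
Applying C = C₀e^(−kt): 34.23 × 0.6897 = 23.61 mg/L.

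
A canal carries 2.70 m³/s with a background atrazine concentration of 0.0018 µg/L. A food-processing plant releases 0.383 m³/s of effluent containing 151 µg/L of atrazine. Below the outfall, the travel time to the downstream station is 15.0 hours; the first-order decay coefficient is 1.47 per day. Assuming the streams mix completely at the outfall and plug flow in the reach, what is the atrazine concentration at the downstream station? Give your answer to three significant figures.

Flow-weighted average: C = (2.700·0.001800 + 0.3830·151.0) / 3.083 = 57.84/3.083 = 18.76 µg/L.
First-order decay: C = 18.76·exp(−k·t) = 18.76·0.3990 = 7.486 µg/L.

7.49 µg/L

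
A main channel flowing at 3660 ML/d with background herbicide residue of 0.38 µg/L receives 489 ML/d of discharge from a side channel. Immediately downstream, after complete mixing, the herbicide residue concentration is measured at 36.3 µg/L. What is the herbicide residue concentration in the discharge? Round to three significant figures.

305 µg/L

Mass balance: 3660·0.3800 + 489.0·Cₑ = 4149·36.30
→ Cₑ = (4149·36.30 − 3660·0.3800) / 489.0 = 305.1 µg/L.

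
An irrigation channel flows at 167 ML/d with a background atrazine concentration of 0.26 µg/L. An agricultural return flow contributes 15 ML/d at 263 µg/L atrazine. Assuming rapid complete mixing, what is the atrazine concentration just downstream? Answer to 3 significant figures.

21.9 µg/L

Mass balance: C = (167.0·0.2600 + 15.00·263.0) / 182.0 = 3988/182.0 = 21.91 µg/L.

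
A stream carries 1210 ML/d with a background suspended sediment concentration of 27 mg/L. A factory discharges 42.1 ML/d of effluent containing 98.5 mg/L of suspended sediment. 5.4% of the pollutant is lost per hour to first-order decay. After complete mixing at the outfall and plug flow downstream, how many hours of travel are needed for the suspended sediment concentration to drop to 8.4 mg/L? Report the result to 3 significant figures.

22.6 h

Conservation of mass: C = (1210·27.00 + 42.10·98.50) / 1252 = 36820/1252 = 29.40 mg/L.
5.4%/h lost → k = −ln(1 − 0.054) = 0.05551 h⁻¹.
29.40·exp(−k·t) = 8.4 → t = ln(29.40/8.4)/k = 81250 s = 22.57 h.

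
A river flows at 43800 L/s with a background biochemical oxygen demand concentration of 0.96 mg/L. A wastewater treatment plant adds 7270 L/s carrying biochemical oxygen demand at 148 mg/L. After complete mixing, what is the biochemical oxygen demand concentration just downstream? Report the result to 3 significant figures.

Mixed concentration C = ΣQC/ΣQ = (43800·0.9600 + 7270·148.0) / 51070 = 1118000/51070 = 21.89 mg/L.

21.9 mg/L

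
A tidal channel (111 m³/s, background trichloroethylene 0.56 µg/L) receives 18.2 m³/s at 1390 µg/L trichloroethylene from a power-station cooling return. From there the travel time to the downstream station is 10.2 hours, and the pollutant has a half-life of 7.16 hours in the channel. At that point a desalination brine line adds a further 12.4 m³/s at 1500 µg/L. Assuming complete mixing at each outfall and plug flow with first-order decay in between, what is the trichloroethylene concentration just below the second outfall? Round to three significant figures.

198 µg/L

Mass balance: C = (111.0·0.5600 + 18.20·1390) / 129.2 = 25360/129.2 = 196.3 µg/L; combined flow 129.2 m³/s.
Half-life 7.16 h → k = ln 2 / 7.16 = 0.09681 h⁻¹ = 2.323 d⁻¹.
Decay over the reach: 196.3·exp(−kt) = 196.3·0.3725 = 73.12 µg/L.
At the second outfall, C = (129.2·73.12 + 12.40·1500) / (129.2 + 12.40) = 198.1 µg/L.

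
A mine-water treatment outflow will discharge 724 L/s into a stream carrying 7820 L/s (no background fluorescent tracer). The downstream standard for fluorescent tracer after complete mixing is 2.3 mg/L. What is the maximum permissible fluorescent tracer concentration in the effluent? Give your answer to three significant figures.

27.1 mg/L

At the limit, (Qr·Cr + Qe·Cₑ)/(Qr + Qe) = 2.3:
Cₑ = (8544·2.3 − 7820·0) / 724.0 = 27.14 mg/L.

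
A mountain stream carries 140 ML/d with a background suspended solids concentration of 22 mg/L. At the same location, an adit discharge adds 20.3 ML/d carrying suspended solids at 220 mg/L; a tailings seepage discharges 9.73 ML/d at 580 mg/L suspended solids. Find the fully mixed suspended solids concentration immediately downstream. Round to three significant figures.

77.6 mg/L

Mass balance: C = (140.0·22.00 + 20.30·220.0 + 9.730·580.0) / 170.0 = 13190/170.0 = 77.57 mg/L.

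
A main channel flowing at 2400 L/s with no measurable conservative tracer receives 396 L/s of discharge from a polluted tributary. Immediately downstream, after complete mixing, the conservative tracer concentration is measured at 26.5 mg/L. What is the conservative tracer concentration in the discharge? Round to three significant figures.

Mass balance: 2400·0 + 396.0·Cₑ = 2796·26.50
→ Cₑ = (2796·26.50 − 2400·0) / 396.0 = 187.1 mg/L.

187 mg/L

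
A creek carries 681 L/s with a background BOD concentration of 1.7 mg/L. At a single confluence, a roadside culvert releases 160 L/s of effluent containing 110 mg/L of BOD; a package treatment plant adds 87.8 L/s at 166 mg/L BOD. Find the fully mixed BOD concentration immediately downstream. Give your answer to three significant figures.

Flow-weighted average: C = (681.0·1.700 + 160.0·110.0 + 87.80·166.0) / 928.8 = 33330/928.8 = 35.89 mg/L.

35.9 mg/L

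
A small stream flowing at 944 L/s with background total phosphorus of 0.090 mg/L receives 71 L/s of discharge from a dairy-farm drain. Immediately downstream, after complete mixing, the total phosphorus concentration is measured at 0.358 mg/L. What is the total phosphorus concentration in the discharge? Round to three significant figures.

Mass balance: 944.0·0.09000 + 71.00·Cₑ = 1015·0.3580
→ Cₑ = (1015·0.3580 − 944.0·0.09000) / 71.00 = 3.921 mg/L.

3.92 mg/L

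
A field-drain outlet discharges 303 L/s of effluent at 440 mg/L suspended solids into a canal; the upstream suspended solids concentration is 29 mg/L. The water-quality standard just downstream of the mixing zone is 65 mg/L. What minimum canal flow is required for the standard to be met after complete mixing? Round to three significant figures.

3160 L/s

Set C_mix = 65: (Q·29.00 + 303.0·440.0) / (Q + 303.0) = 65
→ Q = 303.0·(440.0 − 65)/(65 − 29.00) = 3156 L/s.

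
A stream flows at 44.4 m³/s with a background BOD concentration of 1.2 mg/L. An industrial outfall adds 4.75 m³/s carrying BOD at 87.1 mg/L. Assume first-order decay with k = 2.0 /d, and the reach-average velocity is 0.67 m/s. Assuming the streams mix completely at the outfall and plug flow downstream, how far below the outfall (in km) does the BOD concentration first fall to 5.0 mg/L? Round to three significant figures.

After mixing, C = (44.40·1.200 + 4.750·87.10) / 49.15 = 467.0/49.15 = 9.502 mg/L.
Set 9.502·exp(−k·t) = 5.0 → t = ln(9.502/5.0)/k = 27740 s = 7.704 h.
Distance = v·t = 0.67·27740 = 18580 m = 18.58 km.

18.6 km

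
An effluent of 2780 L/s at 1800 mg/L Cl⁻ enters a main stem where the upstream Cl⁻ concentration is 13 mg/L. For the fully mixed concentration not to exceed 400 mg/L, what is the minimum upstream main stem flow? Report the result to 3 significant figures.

Set C_mix = 400: (Q·13.00 + 2780·1800) / (Q + 2780) = 400
→ Q = 2780·(1800 − 400)/(400 − 13.00) = 10060 L/s.

10100 L/s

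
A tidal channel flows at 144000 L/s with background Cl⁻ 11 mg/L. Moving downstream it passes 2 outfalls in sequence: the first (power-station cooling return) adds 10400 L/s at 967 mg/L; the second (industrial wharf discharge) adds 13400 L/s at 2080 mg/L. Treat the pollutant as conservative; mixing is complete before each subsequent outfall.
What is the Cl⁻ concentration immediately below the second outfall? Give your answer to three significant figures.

235 mg/L

Below outfall 1: Q → 154400 L/s, C = (144000·11.00 + 10400·967.0)/154400 = 75.39 mg/L.
Below outfall 2: Q → 167800 L/s, C = (154400·75.39 + 13400·2080)/167800 = 235.5 mg/L.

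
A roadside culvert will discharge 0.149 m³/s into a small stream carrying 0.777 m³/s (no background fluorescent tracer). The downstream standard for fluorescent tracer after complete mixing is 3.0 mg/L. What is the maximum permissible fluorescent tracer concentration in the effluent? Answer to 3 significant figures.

At the limit, (Qr·Cr + Qe·Cₑ)/(Qr + Qe) = 3.0:
Cₑ = (0.9260·3.0 − 0.7770·0) / 0.1490 = 18.64 mg/L.

18.6 mg/L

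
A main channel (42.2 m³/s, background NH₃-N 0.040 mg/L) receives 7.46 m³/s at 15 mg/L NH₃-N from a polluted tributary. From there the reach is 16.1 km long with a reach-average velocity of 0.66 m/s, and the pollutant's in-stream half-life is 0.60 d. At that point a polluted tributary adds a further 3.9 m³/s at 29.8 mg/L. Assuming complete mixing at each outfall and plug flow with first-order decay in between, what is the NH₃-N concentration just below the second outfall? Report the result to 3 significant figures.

3.70 mg/L

Conservation of mass: C = (42.20·0.04000 + 7.460·15.00) / 49.66 = 113.6/49.66 = 2.287 mg/L; combined flow 49.66 m³/s.
Travel time t = 16.1·1000 / 0.66 = 24390 s = 6.776 h.
Half-life 0.60 d → k = ln 2 / 0.60 = 1.155 d⁻¹.
After decay, C = 2.287 × e^(−kt) = 2.287 × 0.7217 = 1.651 mg/L.
At the second outfall, C = (49.66·1.651 + 3.900·29.80) / (49.66 + 3.900) = 3.700 mg/L.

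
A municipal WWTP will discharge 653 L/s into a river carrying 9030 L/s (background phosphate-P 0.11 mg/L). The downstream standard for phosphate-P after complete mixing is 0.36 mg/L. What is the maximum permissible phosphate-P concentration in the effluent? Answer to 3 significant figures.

3.82 mg/L

At the limit, (Qr·Cr + Qe·Cₑ)/(Qr + Qe) = 0.36:
Cₑ = (9683·0.36 − 9030·0.1100) / 653.0 = 3.817 mg/L.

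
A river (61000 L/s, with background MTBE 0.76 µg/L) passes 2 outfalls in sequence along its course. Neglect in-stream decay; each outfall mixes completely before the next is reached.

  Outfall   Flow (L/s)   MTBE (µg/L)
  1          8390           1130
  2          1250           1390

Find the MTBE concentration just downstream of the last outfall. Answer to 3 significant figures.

Outfall 1: combined Q = 69390 L/s; C = (61000·0.7600 + 8390·1130)/69390 = 137.3 µg/L.
Outfall 2: combined Q = 70640 L/s; C = (69390·137.3 + 1250·1390)/70640 = 159.5 µg/L.

159 µg/L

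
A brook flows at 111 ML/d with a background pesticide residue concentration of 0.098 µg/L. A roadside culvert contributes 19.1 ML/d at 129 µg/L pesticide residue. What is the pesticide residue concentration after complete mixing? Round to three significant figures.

Flow-weighted average: C = (111.0·0.09800 + 19.10·129.0) / 130.1 = 2475/130.1 = 19.02 µg/L.

19.0 µg/L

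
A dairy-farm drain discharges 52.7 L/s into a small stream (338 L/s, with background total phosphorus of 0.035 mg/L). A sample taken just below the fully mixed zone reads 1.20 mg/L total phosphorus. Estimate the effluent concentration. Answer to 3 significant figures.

Mass balance: 338.0·0.03500 + 52.70·Cₑ = 390.7·1.200
→ Cₑ = (390.7·1.200 − 338.0·0.03500) / 52.70 = 8.672 mg/L.

8.67 mg/L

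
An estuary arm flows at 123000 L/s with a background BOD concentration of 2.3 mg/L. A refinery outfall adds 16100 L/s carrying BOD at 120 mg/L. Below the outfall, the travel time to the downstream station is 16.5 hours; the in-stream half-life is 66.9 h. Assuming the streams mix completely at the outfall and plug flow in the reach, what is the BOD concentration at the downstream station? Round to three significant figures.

13.4 mg/L

Flow-weighted average: C = (123000·2.300 + 16100·120.0) / 139100 = 2215000/139100 = 15.92 mg/L.
Half-life 66.9 h → k = ln 2 / 66.9 = 0.01036 h⁻¹ = 0.2487 d⁻¹.
Decay over the reach: 15.92·exp(−kt) = 15.92·0.8429 = 13.42 mg/L.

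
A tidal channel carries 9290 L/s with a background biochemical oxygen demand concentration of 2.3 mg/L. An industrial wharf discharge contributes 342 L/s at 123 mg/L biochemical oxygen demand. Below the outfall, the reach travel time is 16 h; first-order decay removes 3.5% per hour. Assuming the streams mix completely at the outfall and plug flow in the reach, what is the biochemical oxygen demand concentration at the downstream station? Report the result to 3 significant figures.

After mixing, C = (9290·2.300 + 342.0·123.0) / 9632 = 63430/9632 = 6.586 mg/L.
3.5%/h lost → k = −ln(1 − 0.035) = 0.03563 h⁻¹.
Applying C = C₀e^(−kt): 6.586 × 0.5655 = 3.724 mg/L.

3.72 mg/L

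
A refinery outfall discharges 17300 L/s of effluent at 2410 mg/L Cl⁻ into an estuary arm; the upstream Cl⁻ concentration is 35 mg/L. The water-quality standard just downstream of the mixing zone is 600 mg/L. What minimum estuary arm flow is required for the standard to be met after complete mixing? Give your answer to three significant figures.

55400 L/s

Set C_mix = 600: (Q·35.00 + 17300·2410) / (Q + 17300) = 600
→ Q = 17300·(2410 − 600)/(600 − 35.00) = 55420 L/s.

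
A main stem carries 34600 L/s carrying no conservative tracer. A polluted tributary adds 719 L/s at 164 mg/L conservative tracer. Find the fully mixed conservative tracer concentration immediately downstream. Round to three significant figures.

Flow-weighted average: C = (34600·0 + 719.0·164.0) / 35320 = 117900/35320 = 3.339 mg/L.

3.34 mg/L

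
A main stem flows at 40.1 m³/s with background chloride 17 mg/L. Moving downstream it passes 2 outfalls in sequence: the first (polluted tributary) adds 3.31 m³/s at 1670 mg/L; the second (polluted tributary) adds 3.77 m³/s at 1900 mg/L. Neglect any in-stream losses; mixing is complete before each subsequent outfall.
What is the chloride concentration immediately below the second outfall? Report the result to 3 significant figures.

283 mg/L

Below outfall 1: Q → 43.41 m³/s, C = (40.10·17.00 + 3.310·1670)/43.41 = 143.0 mg/L.
Below outfall 2: Q → 47.18 m³/s, C = (43.41·143.0 + 3.770·1900)/47.18 = 283.4 mg/L.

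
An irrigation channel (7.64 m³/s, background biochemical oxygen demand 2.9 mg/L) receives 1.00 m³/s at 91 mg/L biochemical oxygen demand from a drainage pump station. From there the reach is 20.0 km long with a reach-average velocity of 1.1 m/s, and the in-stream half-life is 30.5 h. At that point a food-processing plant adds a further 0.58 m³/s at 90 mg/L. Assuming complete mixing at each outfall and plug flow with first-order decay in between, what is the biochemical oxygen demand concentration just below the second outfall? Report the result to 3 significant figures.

16.6 mg/L

Mixed concentration C = ΣQC/ΣQ = (7.640·2.900 + 1.000·91.00) / 8.640 = 113.2/8.640 = 13.10 mg/L; combined flow 8.640 m³/s.
Travel time t = 20.0·1000 / 1.1 = 18180 s = 5.051 h.
Half-life 30.5 h → k = ln 2 / 30.5 = 0.02273 h⁻¹ = 0.5454 d⁻¹.
First-order decay: C = 13.10·exp(−k·t) = 13.10·0.8916 = 11.68 mg/L.
Second outfall: C = (8.640·11.68 + 0.5800·90.00)/9.220 = 16.60 mg/L.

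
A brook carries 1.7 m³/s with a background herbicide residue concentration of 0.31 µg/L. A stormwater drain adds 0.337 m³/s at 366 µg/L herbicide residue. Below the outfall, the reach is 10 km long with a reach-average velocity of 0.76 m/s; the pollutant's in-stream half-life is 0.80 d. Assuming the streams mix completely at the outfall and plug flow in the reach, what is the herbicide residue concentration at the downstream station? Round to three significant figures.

53.3 µg/L

Mass balance: C = (1.700·0.3100 + 0.3370·366.0) / 2.037 = 123.9/2.037 = 60.81 µg/L.
Travel time t = 10·1000 / 0.76 = 13160 s = 3.655 h.
Half-life 0.80 d → k = ln 2 / 0.80 = 0.8664 d⁻¹.
First-order decay: C = 60.81·exp(−k·t) = 60.81·0.8764 = 53.29 µg/L.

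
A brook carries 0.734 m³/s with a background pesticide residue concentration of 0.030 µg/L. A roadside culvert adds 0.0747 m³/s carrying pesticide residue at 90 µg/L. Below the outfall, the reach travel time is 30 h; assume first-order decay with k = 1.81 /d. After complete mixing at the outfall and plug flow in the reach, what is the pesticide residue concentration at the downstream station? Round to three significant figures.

0.868 µg/L

Mixed concentration C = ΣQC/ΣQ = (0.7340·0.03000 + 0.07470·90.00) / 0.8087 = 6.745/0.8087 = 8.341 µg/L.
Decay over the reach: 8.341·exp(−kt) = 8.341·0.1041 = 0.8682 µg/L.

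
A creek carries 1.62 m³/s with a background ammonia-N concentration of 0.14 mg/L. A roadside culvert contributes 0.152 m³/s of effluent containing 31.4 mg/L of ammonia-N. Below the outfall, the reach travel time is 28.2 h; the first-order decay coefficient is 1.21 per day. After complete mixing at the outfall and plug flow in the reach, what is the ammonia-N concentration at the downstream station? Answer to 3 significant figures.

0.681 mg/L

Mass balance: C = (1.620·0.1400 + 0.1520·31.40) / 1.772 = 5.000/1.772 = 2.821 mg/L.
Applying C = C₀e^(−kt): 2.821 × 0.2413 = 0.6808 mg/L.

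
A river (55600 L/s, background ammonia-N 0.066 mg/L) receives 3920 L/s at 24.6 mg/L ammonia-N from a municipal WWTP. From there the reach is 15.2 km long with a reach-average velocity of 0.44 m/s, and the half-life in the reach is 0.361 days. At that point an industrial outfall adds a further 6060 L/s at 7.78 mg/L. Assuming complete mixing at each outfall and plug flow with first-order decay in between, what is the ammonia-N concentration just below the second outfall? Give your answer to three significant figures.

1.43 mg/L

Flow-weighted average: C = (55600·0.06600 + 3920·24.60) / 59520 = 100100/59520 = 1.682 mg/L; combined flow 59520 L/s.
Travel time t = 15.2·1000 / 0.44 = 34550 s = 9.596 h.
Half-life 0.361 d → k = ln 2 / 0.361 = 1.920 d⁻¹.
First-order decay: C = 1.682·exp(−k·t) = 1.682·0.4641 = 0.7805 mg/L.
At the second outfall, C = (59520·0.7805 + 6060·7.780) / (59520 + 6060) = 1.427 mg/L.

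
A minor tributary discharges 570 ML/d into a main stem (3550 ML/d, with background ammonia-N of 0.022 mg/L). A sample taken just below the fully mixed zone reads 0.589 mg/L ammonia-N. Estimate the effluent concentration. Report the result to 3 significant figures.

4.12 mg/L

Mass balance: 3550·0.02200 + 570.0·Cₑ = 4120·0.5890
→ Cₑ = (4120·0.5890 − 3550·0.02200) / 570.0 = 4.120 mg/L.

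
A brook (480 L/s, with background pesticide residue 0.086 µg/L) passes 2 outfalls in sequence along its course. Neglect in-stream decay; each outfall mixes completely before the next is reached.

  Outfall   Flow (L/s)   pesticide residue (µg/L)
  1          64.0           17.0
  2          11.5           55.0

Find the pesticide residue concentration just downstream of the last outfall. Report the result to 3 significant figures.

3.17 µg/L

After outfall 1: Q = 480.0 + 64.00 = 544.0 L/s; C = (480.0·0.08600 + 64.00·17.00)/544.0 = 2.076 µg/L.
After outfall 2: Q = 544.0 + 11.50 = 555.5 L/s; C = (544.0·2.076 + 11.50·55.00)/555.5 = 3.172 µg/L.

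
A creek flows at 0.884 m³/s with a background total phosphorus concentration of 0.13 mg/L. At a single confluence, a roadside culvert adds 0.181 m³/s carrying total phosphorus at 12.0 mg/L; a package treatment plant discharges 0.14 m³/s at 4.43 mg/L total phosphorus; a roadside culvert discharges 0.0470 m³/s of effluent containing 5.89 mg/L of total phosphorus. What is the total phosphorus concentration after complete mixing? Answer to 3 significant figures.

Conservation of mass: C = (0.8840·0.1300 + 0.1810·12.00 + 0.1400·4.430 + 0.04700·5.890) / 1.252 = 3.184/1.252 = 2.543 mg/L.

2.54 mg/L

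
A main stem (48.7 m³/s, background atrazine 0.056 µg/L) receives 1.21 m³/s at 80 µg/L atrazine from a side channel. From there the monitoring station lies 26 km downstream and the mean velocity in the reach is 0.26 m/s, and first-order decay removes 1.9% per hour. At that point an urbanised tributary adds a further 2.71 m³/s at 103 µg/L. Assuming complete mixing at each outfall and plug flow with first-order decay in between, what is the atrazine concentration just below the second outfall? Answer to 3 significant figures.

Mass balance: C = (48.70·0.05600 + 1.210·80.00) / 49.91 = 99.53/49.91 = 1.994 µg/L; combined flow 49.91 m³/s.
Travel time t = 26·1000 / 0.26 = 100000 s = 27.78 h.
1.9%/h lost → k = −ln(1 − 0.019) = 0.01918 h⁻¹.
After decay, C = 1.994 × e^(−kt) = 1.994 × 0.5869 = 1.170 µg/L.
Second outfall: C = (49.91·1.170 + 2.710·103.0)/52.62 = 6.415 µg/L.

6.41 µg/L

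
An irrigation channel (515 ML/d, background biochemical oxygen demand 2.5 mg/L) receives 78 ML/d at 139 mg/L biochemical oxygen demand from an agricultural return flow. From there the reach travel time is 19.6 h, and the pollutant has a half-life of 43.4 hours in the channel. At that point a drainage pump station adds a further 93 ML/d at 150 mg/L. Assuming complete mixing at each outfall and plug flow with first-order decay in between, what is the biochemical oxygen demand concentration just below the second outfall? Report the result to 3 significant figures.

Mixed concentration C = ΣQC/ΣQ = (515.0·2.500 + 78.00·139.0) / 593.0 = 12130/593.0 = 20.45 mg/L; combined flow 593.0 ML/d.
Half-life 43.4 h → k = ln 2 / 43.4 = 0.01597 h⁻¹ = 0.3833 d⁻¹.
First-order decay: C = 20.45·exp(−k·t) = 20.45·0.7312 = 14.96 mg/L.
At the second outfall, C = (593.0·14.96 + 93.00·150.0) / (593.0 + 93.00) = 33.26 mg/L.

33.3 mg/L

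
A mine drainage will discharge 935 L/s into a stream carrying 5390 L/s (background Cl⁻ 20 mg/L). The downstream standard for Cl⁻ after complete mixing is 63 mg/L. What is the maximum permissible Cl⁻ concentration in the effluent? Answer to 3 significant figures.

311 mg/L

At the limit, (Qr·Cr + Qe·Cₑ)/(Qr + Qe) = 63:
Cₑ = (6325·63 − 5390·20.00) / 935.0 = 310.9 mg/L.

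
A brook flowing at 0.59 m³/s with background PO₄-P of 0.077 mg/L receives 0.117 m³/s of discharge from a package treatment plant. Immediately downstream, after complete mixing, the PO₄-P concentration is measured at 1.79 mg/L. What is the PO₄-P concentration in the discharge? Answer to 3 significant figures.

Mass balance: 0.5900·0.07700 + 0.1170·Cₑ = 0.7070·1.790
→ Cₑ = (0.7070·1.790 − 0.5900·0.07700) / 0.1170 = 10.43 mg/L.

10.4 mg/L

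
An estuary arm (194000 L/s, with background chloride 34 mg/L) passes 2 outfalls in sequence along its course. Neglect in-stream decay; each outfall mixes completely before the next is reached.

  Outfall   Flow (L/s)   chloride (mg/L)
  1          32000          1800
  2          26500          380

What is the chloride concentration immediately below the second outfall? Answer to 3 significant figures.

Below outfall 1: Q → 226000 L/s, C = (194000·34.00 + 32000·1800)/226000 = 284.1 mg/L.
Below outfall 2: Q → 252500 L/s, C = (226000·284.1 + 26500·380.0)/252500 = 294.1 mg/L.

294 mg/L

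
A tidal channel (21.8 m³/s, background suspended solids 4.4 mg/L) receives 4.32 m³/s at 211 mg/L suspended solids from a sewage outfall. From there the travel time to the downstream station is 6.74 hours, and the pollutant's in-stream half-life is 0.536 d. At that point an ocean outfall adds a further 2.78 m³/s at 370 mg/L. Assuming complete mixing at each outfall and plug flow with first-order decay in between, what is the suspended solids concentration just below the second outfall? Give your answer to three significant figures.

59.8 mg/L

After mixing, C = (21.80·4.400 + 4.320·211.0) / 26.12 = 1007/26.12 = 38.57 mg/L; combined flow 26.12 m³/s.
Half-life 0.536 d → k = ln 2 / 0.536 = 1.293 d⁻¹.
Applying C = C₀e^(−kt): 38.57 × 0.6955 = 26.82 mg/L.
At the second outfall, C = (26.12·26.82 + 2.780·370.0) / (26.12 + 2.780) = 59.84 mg/L.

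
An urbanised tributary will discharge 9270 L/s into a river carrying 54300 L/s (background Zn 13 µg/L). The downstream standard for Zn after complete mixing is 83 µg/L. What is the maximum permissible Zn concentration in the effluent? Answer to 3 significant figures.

At the limit, (Qr·Cr + Qe·Cₑ)/(Qr + Qe) = 83:
Cₑ = (63570·83 − 54300·13.00) / 9270 = 493.0 µg/L.

493 µg/L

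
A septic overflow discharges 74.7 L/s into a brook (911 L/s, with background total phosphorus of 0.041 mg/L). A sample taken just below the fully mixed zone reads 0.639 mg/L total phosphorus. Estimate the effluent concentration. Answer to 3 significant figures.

Mass balance: 911.0·0.04100 + 74.70·Cₑ = 985.7·0.6390
→ Cₑ = (985.7·0.6390 − 911.0·0.04100) / 74.70 = 7.932 mg/L.

7.93 mg/L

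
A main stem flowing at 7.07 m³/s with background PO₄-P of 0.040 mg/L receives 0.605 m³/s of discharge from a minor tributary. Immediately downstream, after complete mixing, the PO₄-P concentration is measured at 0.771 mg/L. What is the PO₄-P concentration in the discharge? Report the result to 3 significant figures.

9.31 mg/L

Mass balance: 7.070·0.04000 + 0.6050·Cₑ = 7.675·0.7710
→ Cₑ = (7.675·0.7710 − 7.070·0.04000) / 0.6050 = 9.313 mg/L.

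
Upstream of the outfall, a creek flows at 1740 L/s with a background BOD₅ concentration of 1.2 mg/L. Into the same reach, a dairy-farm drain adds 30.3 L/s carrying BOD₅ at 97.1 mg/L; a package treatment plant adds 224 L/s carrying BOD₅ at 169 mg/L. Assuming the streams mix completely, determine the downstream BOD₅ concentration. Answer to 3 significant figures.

21.5 mg/L

Conservation of mass: C = (1740·1.200 + 30.30·97.10 + 224.0·169.0) / 1994 = 42890/1994 = 21.50 mg/L.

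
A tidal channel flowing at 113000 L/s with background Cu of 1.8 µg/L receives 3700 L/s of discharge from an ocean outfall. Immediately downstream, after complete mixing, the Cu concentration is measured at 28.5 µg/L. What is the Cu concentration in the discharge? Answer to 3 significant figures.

844 µg/L

Mass balance: 113000·1.800 + 3700·Cₑ = 116700·28.50
→ Cₑ = (116700·28.50 − 113000·1.800) / 3700 = 843.9 µg/L.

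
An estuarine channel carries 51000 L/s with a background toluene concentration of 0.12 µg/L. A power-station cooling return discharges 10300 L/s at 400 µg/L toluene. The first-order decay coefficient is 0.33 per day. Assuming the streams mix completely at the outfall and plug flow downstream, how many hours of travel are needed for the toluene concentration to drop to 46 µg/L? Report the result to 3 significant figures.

27.7 h

Mass balance: C = (51000·0.1200 + 10300·400.0) / 61300 = 4126000/61300 = 67.31 µg/L.
67.31·exp(−k·t) = 46 → t = ln(67.31/46)/k = 99670 s = 27.69 h.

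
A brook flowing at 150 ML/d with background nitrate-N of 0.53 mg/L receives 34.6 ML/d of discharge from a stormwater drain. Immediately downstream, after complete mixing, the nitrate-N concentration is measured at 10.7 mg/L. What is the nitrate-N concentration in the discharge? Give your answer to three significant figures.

Mass balance: 150.0·0.5300 + 34.60·Cₑ = 184.6·10.70
→ Cₑ = (184.6·10.70 − 150.0·0.5300) / 34.60 = 54.79 mg/L.

54.8 mg/L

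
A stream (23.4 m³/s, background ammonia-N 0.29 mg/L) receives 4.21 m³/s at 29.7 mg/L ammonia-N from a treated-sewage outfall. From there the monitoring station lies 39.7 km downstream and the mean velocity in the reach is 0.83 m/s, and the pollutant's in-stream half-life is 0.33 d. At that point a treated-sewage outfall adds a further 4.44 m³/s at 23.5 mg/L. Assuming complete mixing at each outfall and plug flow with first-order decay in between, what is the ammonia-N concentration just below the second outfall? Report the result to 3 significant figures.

4.54 mg/L

Flow-weighted average: C = (23.40·0.2900 + 4.210·29.70) / 27.61 = 131.8/27.61 = 4.774 mg/L; combined flow 27.61 m³/s.
Travel time t = 39.7·1000 / 0.83 = 47830 s = 13.29 h.
Half-life 0.33 d → k = ln 2 / 0.33 = 2.100 d⁻¹.
First-order decay: C = 4.774·exp(−k·t) = 4.774·0.3126 = 1.493 mg/L.
At the second outfall, C = (27.61·1.493 + 4.440·23.50) / (27.61 + 4.440) = 4.541 mg/L.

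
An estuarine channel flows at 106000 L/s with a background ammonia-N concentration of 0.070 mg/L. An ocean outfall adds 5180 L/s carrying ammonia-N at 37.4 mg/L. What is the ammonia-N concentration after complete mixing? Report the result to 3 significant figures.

1.81 mg/L

Mass balance: C = (106000·0.07000 + 5180·37.40) / 111200 = 201200/111200 = 1.809 mg/L.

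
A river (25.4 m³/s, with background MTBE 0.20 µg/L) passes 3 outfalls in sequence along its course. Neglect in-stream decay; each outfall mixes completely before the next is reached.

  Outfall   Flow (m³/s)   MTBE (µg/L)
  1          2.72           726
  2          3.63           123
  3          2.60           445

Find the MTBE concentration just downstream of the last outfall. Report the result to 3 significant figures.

After outfall 1: Q = 25.40 + 2.720 = 28.12 m³/s; C = (25.40·0.2000 + 2.720·726.0)/28.12 = 70.41 µg/L.
After outfall 2: Q = 28.12 + 3.630 = 31.75 m³/s; C = (28.12·70.41 + 3.630·123.0)/31.75 = 76.42 µg/L.
After outfall 3: Q = 31.75 + 2.600 = 34.35 m³/s; C = (31.75·76.42 + 2.600·445.0)/34.35 = 104.3 µg/L.

104 µg/L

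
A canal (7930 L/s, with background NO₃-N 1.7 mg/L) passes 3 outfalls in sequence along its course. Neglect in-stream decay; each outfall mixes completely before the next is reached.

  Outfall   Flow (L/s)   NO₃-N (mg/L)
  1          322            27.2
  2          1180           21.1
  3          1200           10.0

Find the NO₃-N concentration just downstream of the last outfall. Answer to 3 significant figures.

After outfall 1: Q = 7930 + 322.0 = 8252 L/s; C = (7930·1.700 + 322.0·27.20)/8252 = 2.695 mg/L.
After outfall 2: Q = 8252 + 1180 = 9432 L/s; C = (8252·2.695 + 1180·21.10)/9432 = 4.998 mg/L.
After outfall 3: Q = 9432 + 1200 = 10630 L/s; C = (9432·4.998 + 1200·10.00)/10630 = 5.562 mg/L.

5.56 mg/L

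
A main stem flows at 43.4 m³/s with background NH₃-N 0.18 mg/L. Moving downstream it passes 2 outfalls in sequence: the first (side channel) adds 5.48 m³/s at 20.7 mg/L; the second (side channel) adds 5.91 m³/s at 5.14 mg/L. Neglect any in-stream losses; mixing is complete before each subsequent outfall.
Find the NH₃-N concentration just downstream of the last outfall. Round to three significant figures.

2.77 mg/L

Outfall 1: combined Q = 48.88 m³/s; C = (43.40·0.1800 + 5.480·20.70)/48.88 = 2.481 mg/L.
Outfall 2: combined Q = 54.79 m³/s; C = (48.88·2.481 + 5.910·5.140)/54.79 = 2.767 mg/L.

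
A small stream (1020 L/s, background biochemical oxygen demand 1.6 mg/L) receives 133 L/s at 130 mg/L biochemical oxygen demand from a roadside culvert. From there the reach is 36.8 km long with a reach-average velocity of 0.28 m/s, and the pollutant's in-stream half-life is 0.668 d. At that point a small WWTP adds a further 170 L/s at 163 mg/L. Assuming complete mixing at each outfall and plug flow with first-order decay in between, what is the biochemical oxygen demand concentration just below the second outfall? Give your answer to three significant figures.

23.9 mg/L

After mixing, C = (1020·1.600 + 133.0·130.0) / 1153 = 18920/1153 = 16.41 mg/L; combined flow 1153 L/s.
Travel time t = 36.8·1000 / 0.28 = 131400 s = 36.51 h.
Half-life 0.668 d → k = ln 2 / 0.668 = 1.038 d⁻¹.
Applying C = C₀e^(−kt): 16.41 × 0.2063 = 3.386 mg/L.
Second outfall: C = (1153·3.386 + 170.0·163.0)/1323 = 23.90 mg/L.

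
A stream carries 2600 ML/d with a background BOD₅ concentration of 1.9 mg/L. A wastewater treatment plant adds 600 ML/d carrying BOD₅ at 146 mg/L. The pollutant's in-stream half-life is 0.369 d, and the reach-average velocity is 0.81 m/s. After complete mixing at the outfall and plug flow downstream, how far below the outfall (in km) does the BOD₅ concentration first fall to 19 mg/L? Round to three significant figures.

15.6 km

Mass balance: C = (2600·1.900 + 600.0·146.0) / 3200 = 92540/3200 = 28.92 mg/L.
Half-life 0.369 d → k = ln 2 / 0.369 = 1.878 d⁻¹.
Set 28.92·exp(−k·t) = 19 → t = ln(28.92/19)/k = 19320 s = 5.367 h.
Distance = v·t = 0.81·19320 = 15650 m = 15.65 km.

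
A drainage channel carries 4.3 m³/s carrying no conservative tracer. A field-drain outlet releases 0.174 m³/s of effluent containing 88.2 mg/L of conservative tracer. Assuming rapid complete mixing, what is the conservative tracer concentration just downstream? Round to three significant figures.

Mass balance: C = (4.300·0 + 0.1740·88.20) / 4.474 = 15.35/4.474 = 3.430 mg/L.

3.43 mg/L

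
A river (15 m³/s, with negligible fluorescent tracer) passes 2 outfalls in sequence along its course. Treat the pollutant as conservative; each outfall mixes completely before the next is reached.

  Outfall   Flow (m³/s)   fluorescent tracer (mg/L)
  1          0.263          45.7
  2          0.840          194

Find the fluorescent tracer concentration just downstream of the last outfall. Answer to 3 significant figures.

10.9 mg/L

Below outfall 1: Q → 15.26 m³/s, C = (15.00·0 + 0.2630·45.70)/15.26 = 0.7875 mg/L.
Below outfall 2: Q → 16.10 m³/s, C = (15.26·0.7875 + 0.8400·194.0)/16.10 = 10.87 mg/L.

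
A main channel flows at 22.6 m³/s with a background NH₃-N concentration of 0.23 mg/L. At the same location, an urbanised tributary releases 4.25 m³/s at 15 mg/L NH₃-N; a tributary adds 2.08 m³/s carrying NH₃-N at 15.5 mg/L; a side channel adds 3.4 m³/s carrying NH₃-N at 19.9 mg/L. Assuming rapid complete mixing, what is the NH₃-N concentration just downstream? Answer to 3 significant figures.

Flow-weighted average: C = (22.60·0.2300 + 4.250·15.00 + 2.080·15.50 + 3.400·19.90) / 32.33 = 168.8/32.33 = 5.223 mg/L.

5.22 mg/L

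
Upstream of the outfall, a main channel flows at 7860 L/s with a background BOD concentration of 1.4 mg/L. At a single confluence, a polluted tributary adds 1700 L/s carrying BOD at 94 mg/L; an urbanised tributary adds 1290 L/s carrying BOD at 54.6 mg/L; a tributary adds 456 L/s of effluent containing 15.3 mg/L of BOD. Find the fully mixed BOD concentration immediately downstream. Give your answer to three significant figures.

22.0 mg/L

Conservation of mass: C = (7860·1.400 + 1700·94.00 + 1290·54.60 + 456.0·15.30) / 11310 = 248200/11310 = 21.95 mg/L.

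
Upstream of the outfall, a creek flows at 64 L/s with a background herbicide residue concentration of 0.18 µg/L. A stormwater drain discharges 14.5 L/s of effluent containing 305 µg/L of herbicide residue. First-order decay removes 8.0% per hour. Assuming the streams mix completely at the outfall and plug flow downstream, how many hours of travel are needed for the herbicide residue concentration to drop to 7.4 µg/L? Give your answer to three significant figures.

24.4 h

Mixed concentration C = ΣQC/ΣQ = (64.00·0.1800 + 14.50·305.0) / 78.50 = 4434/78.50 = 56.48 µg/L.
8.0%/h lost → k = −ln(1 − 0.08) = 0.08338 h⁻¹.
56.48·exp(−k·t) = 7.4 → t = ln(56.48/7.4)/k = 87750 s = 24.38 h.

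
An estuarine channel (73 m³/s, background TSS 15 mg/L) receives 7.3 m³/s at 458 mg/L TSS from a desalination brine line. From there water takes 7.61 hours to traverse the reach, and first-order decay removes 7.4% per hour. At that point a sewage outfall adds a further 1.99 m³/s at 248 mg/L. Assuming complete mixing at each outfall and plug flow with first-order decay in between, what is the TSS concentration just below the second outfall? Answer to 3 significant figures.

Mixed concentration C = ΣQC/ΣQ = (73.00·15.00 + 7.300·458.0) / 80.30 = 4438/80.30 = 55.27 mg/L; combined flow 80.30 m³/s.
7.4%/h lost → k = −ln(1 − 0.074) = 0.07688 h⁻¹.
Applying C = C₀e^(−kt): 55.27 × 0.5571 = 30.79 mg/L.
At the second outfall, C = (80.30·30.79 + 1.990·248.0) / (80.30 + 1.990) = 36.04 mg/L.

36.0 mg/L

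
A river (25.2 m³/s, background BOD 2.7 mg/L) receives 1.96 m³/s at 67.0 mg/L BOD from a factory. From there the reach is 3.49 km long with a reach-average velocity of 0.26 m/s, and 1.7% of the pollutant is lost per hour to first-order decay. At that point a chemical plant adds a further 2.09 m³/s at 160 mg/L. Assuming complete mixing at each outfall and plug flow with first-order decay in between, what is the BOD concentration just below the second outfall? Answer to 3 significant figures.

17.8 mg/L

Mass balance: C = (25.20·2.700 + 1.960·67.00) / 27.16 = 199.4/27.16 = 7.340 mg/L; combined flow 27.16 m³/s.
Travel time t = 3.49·1000 / 0.26 = 13420 s = 3.729 h.
1.7%/h lost → k = −ln(1 − 0.017) = 0.01715 h⁻¹.
After decay, C = 7.340 × e^(−kt) = 7.340 × 0.9381 = 6.886 mg/L.
Second outfall: C = (27.16·6.886 + 2.090·160.0)/29.25 = 17.83 mg/L.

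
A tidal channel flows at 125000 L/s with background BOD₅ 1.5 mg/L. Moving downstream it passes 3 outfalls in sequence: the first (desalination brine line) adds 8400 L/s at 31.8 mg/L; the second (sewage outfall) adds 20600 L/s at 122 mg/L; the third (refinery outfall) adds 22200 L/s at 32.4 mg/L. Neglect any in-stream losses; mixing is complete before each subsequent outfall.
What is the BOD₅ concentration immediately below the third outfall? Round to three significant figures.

Outfall 1: combined Q = 133400 L/s; C = (125000·1.500 + 8400·31.80)/133400 = 3.408 mg/L.
Outfall 2: combined Q = 154000 L/s; C = (133400·3.408 + 20600·122.0)/154000 = 19.27 mg/L.
Outfall 3: combined Q = 176200 L/s; C = (154000·19.27 + 22200·32.40)/176200 = 20.93 mg/L.

20.9 mg/L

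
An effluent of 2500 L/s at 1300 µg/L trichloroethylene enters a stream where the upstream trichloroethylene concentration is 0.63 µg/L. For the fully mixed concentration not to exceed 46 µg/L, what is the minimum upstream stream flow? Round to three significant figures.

69100 L/s

Set C_mix = 46: (Q·0.6300 + 2500·1300) / (Q + 2500) = 46
→ Q = 2500·(1300 − 46)/(46 − 0.6300) = 69100 L/s.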